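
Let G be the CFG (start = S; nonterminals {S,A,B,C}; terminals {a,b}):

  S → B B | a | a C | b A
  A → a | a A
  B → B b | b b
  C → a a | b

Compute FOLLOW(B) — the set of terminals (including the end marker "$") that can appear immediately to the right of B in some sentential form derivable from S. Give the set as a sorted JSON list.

Compute FIRST by fixpoint:
iter 1:
  A via A→a: +{a}
  B via B→b b: +{b}
  C via C→a a: +{a}
  C via C→b: +{b}
  S via S→B B: +{b}
  S via S→a: +{a}
  S: {a,b}  A: {a}  B: {b}  C: {a,b}
iter 2: done
  S: {a,b}  A: {a}  B: {b}  C: {a,b}

Compute FOLLOW by fixpoint:
FOLLOW(S) := {$}
[1]
  B→B b: FOLLOW(B) ⊇ FIRST(b) = {b}; new: +{b}
  S→B B: FOLLOW(B) ⊇ FOLLOW(S) ⊇ {$}; new: +{$}
  S→a C: FOLLOW(C) ⊇ FOLLOW(S) ⊇ {$}; new: +{$}
  S→b A: FOLLOW(A) ⊇ FOLLOW(S) ⊇ {$}; new: +{$}
  FOLLOW(S)={$}  FOLLOW(A)={$}  FOLLOW(B)={$,b}  FOLLOW(C)={$}
[2] (stable)
  FOLLOW(S)={$}  FOLLOW(A)={$}  FOLLOW(B)={$,b}  FOLLOW(C)={$}

FOLLOW(B) = ["$", "b"]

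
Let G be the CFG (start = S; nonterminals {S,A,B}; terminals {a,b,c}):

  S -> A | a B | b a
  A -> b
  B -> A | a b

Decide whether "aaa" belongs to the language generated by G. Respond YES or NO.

Convert to CNF:
  S -> T0 B | T1 T0 | b
  A -> b
  B -> T0 T1 | b
  T0 -> a
  T1 -> b

Fill CYK table bottom-up:
  cell(0,0) a: {T0}  orig:{}
  cell(1,1) a: {T0}  orig:{}
  cell(2,2) a: {T0}  orig:{}
  cell(0,1) aa: ∅
  cell(1,2) aa: ∅
  cell(0,2) aaa: ∅

S ∉ T[0,2] ⇒ NO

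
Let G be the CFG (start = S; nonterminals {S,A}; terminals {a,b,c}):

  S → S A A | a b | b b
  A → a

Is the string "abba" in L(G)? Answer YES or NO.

CNF form of G:
  S -> S X2 | T0 T1 | T1 T1
  A -> a
  T0 -> a
  T1 -> b
  X2 -> A A

Fill CYK table bottom-up:
  cell(0,0) a: {A,T0}  orig:{A}
  cell(1,1) b: {T1}  orig:{}
  cell(2,2) b: {T1}  orig:{}
  cell(3,3) a: {A,T0}  orig:{A}
  cell(0,1) ab: {S}
  cell(1,2) bb: {S}
  cell(2,3) ba: ∅
  cell(0,2) abb: ∅
  cell(1,3) bba: ∅
  cell(0,3) abba: ∅

S ∉ T[0,3] ⇒ NO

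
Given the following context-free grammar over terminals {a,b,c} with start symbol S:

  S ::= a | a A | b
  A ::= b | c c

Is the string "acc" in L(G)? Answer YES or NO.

CNF form of G:
  S -> T1 A | a | b
  A -> T0 T0 | b
  T0 -> c
  T1 -> a

CYK fill:
  cell(0,0) a: {S,T1}  orig:{S}
  cell(1,1) c: {T0}  orig:{}
  cell(2,2) c: {T0}  orig:{}
  cell(0,1) ac: ∅
  cell(1,2) cc: {A}
  cell(0,2) acc: {S}

S ∈ T[0,2] ⇒ YES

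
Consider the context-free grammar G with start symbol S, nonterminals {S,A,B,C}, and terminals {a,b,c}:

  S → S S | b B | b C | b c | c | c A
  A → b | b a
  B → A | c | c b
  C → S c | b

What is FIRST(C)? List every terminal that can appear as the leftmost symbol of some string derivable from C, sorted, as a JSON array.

FIRST iteration:
[1]
  A via A→b: +{b}
  B via B→A: +{b}
  B via B→c: +{c}
  C via C→b: +{b}
  S via S→b B: +{b}
  S via S→c: +{c}
  S: {b,c}  A: {b}  B: {b,c}  C: {b}
[2]
  C via C→S c: +{c}
  S: {b,c}  A: {b}  B: {b,c}  C: {b,c}
[3] (stable)
  S: {b,c}  A: {b}  B: {b,c}  C: {b,c}

FIRST(C) = ["b", "c"]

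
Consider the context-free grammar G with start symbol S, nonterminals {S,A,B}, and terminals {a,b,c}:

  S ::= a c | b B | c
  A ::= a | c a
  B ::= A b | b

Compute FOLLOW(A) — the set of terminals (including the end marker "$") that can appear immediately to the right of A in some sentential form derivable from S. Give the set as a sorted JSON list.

Compute FIRST by fixpoint:
pass 1:
  A via A→a: +{a}
  A via A→c a: +{c}
  B via B→A b: +{a,c}
  B via B→b: +{b}
  S via S→a c: +{a}
  S via S→b B: +{b}
  S via S→c: +{c}
  S: {a,b,c}  A: {a,c}  B: {a,b,c}
pass 2: done
  S: {a,b,c}  A: {a,c}  B: {a,b,c}

Compute FOLLOW by fixpoint:
FOLLOW(S) := {$}
pass 1:
  B→A b: FOLLOW(A) ⊇ FIRST(b) = {b}; new: +{b}
  S→b B: FOLLOW(B) ⊇ FOLLOW(S) ⊇ {$}; new: +{$}
  FOLLOW[S]={$}  FOLLOW[A]={b}  FOLLOW[B]={$}
pass 2: (no change)
  FOLLOW[S]={$}  FOLLOW[A]={b}  FOLLOW[B]={$}

FOLLOW(A) = ["b"]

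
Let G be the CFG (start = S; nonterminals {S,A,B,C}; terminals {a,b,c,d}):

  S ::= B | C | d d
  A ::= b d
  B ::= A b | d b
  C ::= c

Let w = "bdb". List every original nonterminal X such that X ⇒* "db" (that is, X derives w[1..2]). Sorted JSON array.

CNF form of G:
  S -> A T0 | T1 T0 | T1 T1 | c
  A -> T0 T1
  B -> A T0 | T1 T0
  C -> c
  T0 -> b
  T1 -> d

CYK table (by increasing span) (cells [i..j] with 1 ≤ i ≤ j ≤ 2 only):
  [1..1]={T1}  "d"  orig:{}
  [2..2]={T0}  "b"  orig:{}
  [1..2]={B,S}  "db"

Original NTs in T[1,2] deriving "db": ["B", "S"]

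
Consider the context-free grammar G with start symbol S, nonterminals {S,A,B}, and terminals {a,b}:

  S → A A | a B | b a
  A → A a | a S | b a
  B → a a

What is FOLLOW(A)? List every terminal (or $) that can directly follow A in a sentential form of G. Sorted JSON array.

Compute FIRST by fixpoint:
pass 1:
  A via A→a S: +{a}
  A via A→b a: +{b}
  B via B→a a: +{a}
  S via S→A A: +{a,b}
  FIRST(S)={a,b}  FIRST(A)={a,b}  FIRST(B)={a}
pass 2: (stable)
  FIRST(S)={a,b}  FIRST(A)={a,b}  FIRST(B)={a}

Compute FOLLOW by fixpoint:
FOLLOW(S) := {$}
[1]
  A→A a: FOLLOW(A) ⊇ FIRST(a) = {a}; new: +{a}
  A→a S: FOLLOW(S) ⊇ FOLLOW(A) ⊇ {a}; new: +{a}
  S→A A: FOLLOW(A) ⊇ FIRST(A) = {a,b}; new: +{b}
  S→A A: FOLLOW(A) ⊇ FOLLOW(S) ⊇ {$,a}; new: +{$}
  S→a B: FOLLOW(B) ⊇ FOLLOW(S) ⊇ {$,a}; new: +{$,a}
  FOLLOW(S)={$,a}  FOLLOW(A)={$,a,b}  FOLLOW(B)={$,a}
[2]
  A→a S: FOLLOW(S) ⊇ FOLLOW(A) ⊇ {$,a,b}; new: +{b}
  S→a B: FOLLOW(B) ⊇ FOLLOW(S) ⊇ {$,a,b}; new: +{b}
  FOLLOW(S)={$,a,b}  FOLLOW(A)={$,a,b}  FOLLOW(B)={$,a,b}
[3] (no change)
  FOLLOW(S)={$,a,b}  FOLLOW(A)={$,a,b}  FOLLOW(B)={$,a,b}

FOLLOW(A) = ["$", "a", "b"]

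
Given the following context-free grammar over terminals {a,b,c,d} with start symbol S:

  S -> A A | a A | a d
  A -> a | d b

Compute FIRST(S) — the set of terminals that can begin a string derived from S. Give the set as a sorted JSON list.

FIRST iteration:
round 1:
  A via A→a: +{a}
  A via A→d b: +{d}
  S via S→A A: +{a,d}
  FIRST(S)={a,d}  FIRST(A)={a,d}
round 2: done
  FIRST(S)={a,d}  FIRST(A)={a,d}

FIRST(S) = ["a", "d"]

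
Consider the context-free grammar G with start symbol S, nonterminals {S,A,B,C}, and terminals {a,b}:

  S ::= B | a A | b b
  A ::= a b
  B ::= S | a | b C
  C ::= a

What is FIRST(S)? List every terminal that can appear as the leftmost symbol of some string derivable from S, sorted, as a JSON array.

FIRST iteration:
round 1:
  A via A→a b: +{a}
  B via B→a: +{a}
  B via B→b C: +{b}
  C via C→a: +{a}
  S via S→B: +{a,b}
  FIRST(S)={a,b}  FIRST(A)={a}  FIRST(B)={a,b}  FIRST(C)={a}
round 2: — fixpoint
  FIRST(S)={a,b}  FIRST(A)={a}  FIRST(B)={a,b}  FIRST(C)={a}

FIRST(S) = ["a", "b"]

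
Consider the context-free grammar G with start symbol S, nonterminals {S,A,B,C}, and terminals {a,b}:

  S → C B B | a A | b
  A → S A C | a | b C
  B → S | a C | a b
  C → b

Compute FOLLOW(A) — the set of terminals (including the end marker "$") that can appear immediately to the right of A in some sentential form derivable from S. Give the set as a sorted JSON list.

FIRST iteration:
[1]
  A via A→a: +{a}
  A via A→b C: +{b}
  B via B→a C: +{a}
  C via C→b: +{b}
  S via S→C B B: +{b}
  S via S→a A: +{a}
  FIRST(S)={a,b}  FIRST(A)={a,b}  FIRST(B)={a}  FIRST(C)={b}
[2]
  B via B→S: +{b}
  FIRST(S)={a,b}  FIRST(A)={a,b}  FIRST(B)={a,b}  FIRST(C)={b}
[3] — fixpoint
  FIRST(S)={a,b}  FIRST(A)={a,b}  FIRST(B)={a,b}  FIRST(C)={b}

Compute FOLLOW by fixpoint:
seed FOLLOW(S) with $
iter 1:
  A→S A C: FOLLOW(S) ⊇ FIRST(A) = {a,b}; new: +{a,b}
  A→S A C: FOLLOW(A) ⊇ FIRST(C) = {b}; new: +{b}
  A→S A C: FOLLOW(C) ⊇ FOLLOW(A) ⊇ {b}; new: +{b}
  S→C B B: FOLLOW(C) ⊇ FIRST(B) = {a,b}; new: +{a}
  S→C B B: FOLLOW(B) ⊇ FIRST(B) = {a,b}; new: +{a,b}
  S→C B B: FOLLOW(B) ⊇ FOLLOW(S) ⊇ {$,a,b}; new: +{$}
  S→a A: FOLLOW(A) ⊇ FOLLOW(S) ⊇ {$,a,b}; new: +{$,a}
  S: {$,a,b}  A: {$,a,b}  B: {$,a,b}  C: {a,b}
iter 2:
  A→S A C: FOLLOW(C) ⊇ FOLLOW(A) ⊇ {$,a,b}; new: +{$}
  S: {$,a,b}  A: {$,a,b}  B: {$,a,b}  C: {$,a,b}
iter 3: — fixpoint
  S: {$,a,b}  A: {$,a,b}  B: {$,a,b}  C: {$,a,b}

FOLLOW(A) = ["$", "a", "b"]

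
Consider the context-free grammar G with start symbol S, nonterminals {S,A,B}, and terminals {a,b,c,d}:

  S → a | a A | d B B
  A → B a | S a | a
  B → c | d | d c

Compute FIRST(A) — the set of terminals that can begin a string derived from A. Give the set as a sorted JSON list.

FIRST sets, iterate to fixpoint:
round 1:
  A via A→a: +{a}
  B via B→c: +{c}
  B via B→d: +{d}
  S via S→a: +{a}
  S via S→d B B: +{d}
  FIRST[S]={a,d}  FIRST[A]={a}  FIRST[B]={c,d}
round 2:
  A via A→B a: +{c,d}
  FIRST[S]={a,d}  FIRST[A]={a,c,d}  FIRST[B]={c,d}
round 3: — fixpoint
  FIRST[S]={a,d}  FIRST[A]={a,c,d}  FIRST[B]={c,d}

FIRST(A) = ["a", "c", "d"]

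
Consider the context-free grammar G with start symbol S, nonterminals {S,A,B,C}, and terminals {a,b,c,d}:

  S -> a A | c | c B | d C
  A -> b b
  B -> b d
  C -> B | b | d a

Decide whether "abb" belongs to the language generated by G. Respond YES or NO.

CNF form of G:
  S -> T1 C | T2 A | T3 B | c
  A -> T0 T0
  B -> T0 T1
  C -> T0 T1 | T1 T2 | b
  T0 -> b
  T1 -> d
  T2 -> a
  T3 -> c

CYK table (by increasing span):
  T[0,0] 'a' = {T2}  orig:{}
  T[1,1] 'b' = {C,T0}  orig:{C}
  T[2,2] 'b' = {C,T0}  orig:{C}
  T[0,1] 'ab' = ∅
  T[1,2] 'bb' = {A}
  T[0,2] 'abb' = {S}

S ∈ T[0,2] ⇒ YES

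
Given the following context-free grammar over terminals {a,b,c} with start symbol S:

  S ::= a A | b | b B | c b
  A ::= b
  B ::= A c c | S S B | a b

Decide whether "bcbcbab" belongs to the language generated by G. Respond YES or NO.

Convert to CNF:
  S -> T0 T2 | T1 A | T2 B | b
  A -> b
  B -> A X3 | S X4 | T1 T2
  T0 -> c
  T1 -> a
  T2 -> b
  X3 -> T0 T0
  X4 -> S B

Fill CYK table bottom-up:
  cell(0,0) b: {A,S,T2}  orig:{A,S}
  cell(1,1) c: {T0}  orig:{}
  cell(2,2) b: {A,S,T2}  orig:{A,S}
  cell(3,3) c: {T0}  orig:{}
  cell(4,4) b: {A,S,T2}  orig:{A,S}
  cell(5,5) a: {T1}  orig:{}
  cell(6,6) b: {A,S,T2}  orig:{A,S}
  cell(0,1) bc: ∅
  cell(1,2) cb: {S}
  cell(2,3) bc: ∅
  cell(3,4) cb: {S}
  cell(4,5) ba: ∅
  cell(5,6) ab: {B,S}
  cell(0,2) bcb: ∅
  cell(1,3) cbc: ∅
  cell(2,4) bcb: ∅
  cell(3,5) cba: ∅
  cell(4,6) bab: {S,X4}  orig:{S}
  cell(0,3) bcbc: ∅
  cell(1,4) cbcb: ∅
  cell(2,5) bcba: ∅
  cell(3,6) cbab: {X4}  orig:{}
  cell(0,4) bcbcb: ∅
  cell(1,5) cbcba: ∅
  cell(2,6) bcbab: {B}
  cell(0,5) bcbcba: ∅
  cell(1,6) cbcbab: {B}
  cell(0,6) bcbcbab: {S,X4}  orig:{S}

S ∈ T[0,6] ⇒ YES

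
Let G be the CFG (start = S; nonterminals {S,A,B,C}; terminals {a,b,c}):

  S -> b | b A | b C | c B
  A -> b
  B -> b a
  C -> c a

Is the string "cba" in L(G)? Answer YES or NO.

Convert to CNF:
  S -> T0 A | T0 C | T2 B | b
  A -> b
  B -> T0 T1
  C -> T2 T1
  T0 -> b
  T1 -> a
  T2 -> c

CYK table (by increasing span):
  [0..0]={T2}  "c"  orig:{}
  [1..1]={A,S,T0}  "b"  orig:{A,S}
  [2..2]={T1}  "a"  orig:{}
  [0..1]=∅  "cb"
  [1..2]={B}  "ba"
  [0..2]={S}  "cba"

S ∈ T[0,2] ⇒ YES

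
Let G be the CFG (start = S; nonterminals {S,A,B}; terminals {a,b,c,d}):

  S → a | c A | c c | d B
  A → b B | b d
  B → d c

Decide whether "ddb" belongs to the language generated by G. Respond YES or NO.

Convert to CNF:
  S -> T1 B | T2 A | T2 T2 | a
  A -> T0 B | T0 T1
  B -> T1 T2
  T0 -> b
  T1 -> d
  T2 -> c

CYK fill:
  T[0,0] 'd' = {T1}  orig:{}
  T[1,1] 'd' = {T1}  orig:{}
  T[2,2] 'b' = {T0}  orig:{}
  T[0,1] 'dd' = ∅
  T[1,2] 'db' = ∅
  T[0,2] 'ddb' = ∅

S ∉ T[0,2] ⇒ NO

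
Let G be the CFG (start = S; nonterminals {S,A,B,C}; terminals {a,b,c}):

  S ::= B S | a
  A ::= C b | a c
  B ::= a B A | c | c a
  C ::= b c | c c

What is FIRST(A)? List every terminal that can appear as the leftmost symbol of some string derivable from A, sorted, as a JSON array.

Compute FIRST by fixpoint:
pass 1:
  A via A→a c: +{a}
  B via B→a B A: +{a}
  B via B→c: +{c}
  C via C→b c: +{b}
  C via C→c c: +{c}
  S via S→B S: +{a,c}
  FIRST[S]={a,c}  FIRST[A]={a}  FIRST[B]={a,c}  FIRST[C]={b,c}
pass 2:
  A via A→C b: +{b,c}
  FIRST[S]={a,c}  FIRST[A]={a,b,c}  FIRST[B]={a,c}  FIRST[C]={b,c}
pass 3: done
  FIRST[S]={a,c}  FIRST[A]={a,b,c}  FIRST[B]={a,c}  FIRST[C]={b,c}

FIRST(A) = ["a", "b", "c"]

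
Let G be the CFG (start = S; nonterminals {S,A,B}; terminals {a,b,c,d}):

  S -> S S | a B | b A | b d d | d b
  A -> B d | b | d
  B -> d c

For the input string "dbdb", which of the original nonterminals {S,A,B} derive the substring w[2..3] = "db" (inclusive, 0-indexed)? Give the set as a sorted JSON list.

CNF form of G:
  S -> S S | T0 T3 | T2 B | T3 A | T3 X4
  A -> B T0 | b | d
  B -> T0 T1
  T0 -> d
  T1 -> c
  T2 -> a
  T3 -> b
  X4 -> T0 T0

CYK fill, restricted to cells inside w[2..3]:
  cell(2,2) d: {A,T0}  orig:{A}
  cell(3,3) b: {A,T3}  orig:{A}
  cell(2,3) db: {S}

Original NTs in T[2,3] deriving "db": ["S"]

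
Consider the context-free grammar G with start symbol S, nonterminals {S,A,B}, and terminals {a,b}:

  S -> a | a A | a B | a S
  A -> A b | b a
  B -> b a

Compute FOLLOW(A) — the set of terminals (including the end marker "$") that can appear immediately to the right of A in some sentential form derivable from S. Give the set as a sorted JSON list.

FIRST iteration:
round 1:
  A via A→b a: +{b}
  B via B→b a: +{b}
  S via S→a: +{a}
  FIRST[S]={a}  FIRST[A]={b}  FIRST[B]={b}
round 2: (no change)
  FIRST[S]={a}  FIRST[A]={b}  FIRST[B]={b}

FOLLOW iteration:
FOLLOW(S) := {$}
[1]
  A→A b: FOLLOW(A) ⊇ FIRST(b) = {b}; new: +{b}
  S→a A: FOLLOW(A) ⊇ FOLLOW(S) ⊇ {$}; new: +{$}
  S→a B: FOLLOW(B) ⊇ FOLLOW(S) ⊇ {$}; new: +{$}
  FOLLOW(S)={$}  FOLLOW(A)={$,b}  FOLLOW(B)={$}
[2] (stable)
  FOLLOW(S)={$}  FOLLOW(A)={$,b}  FOLLOW(B)={$}

FOLLOW(A) = ["$", "b"]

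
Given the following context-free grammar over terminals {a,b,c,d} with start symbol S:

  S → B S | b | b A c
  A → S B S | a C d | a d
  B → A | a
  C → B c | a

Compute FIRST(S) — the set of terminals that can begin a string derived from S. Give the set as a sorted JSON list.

Compute FIRST by fixpoint:
[1]
  A via A→a C d: +{a}
  B via B→A: +{a}
  C via C→B c: +{a}
  S via S→B S: +{a}
  S via S→b: +{b}
  S: {a,b}  A: {a}  B: {a}  C: {a}
[2]
  A via A→S B S: +{b}
  B via B→A: +{b}
  C via C→B c: +{b}
  S: {a,b}  A: {a,b}  B: {a,b}  C: {a,b}
[3] — fixpoint
  S: {a,b}  A: {a,b}  B: {a,b}  C: {a,b}

FIRST(S) = ["a", "b"]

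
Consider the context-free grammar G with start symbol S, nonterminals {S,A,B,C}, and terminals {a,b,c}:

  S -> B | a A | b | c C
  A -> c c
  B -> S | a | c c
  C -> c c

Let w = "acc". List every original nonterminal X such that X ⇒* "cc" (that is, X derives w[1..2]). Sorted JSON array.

CNF form of G:
  S -> T0 C | T0 T0 | T1 A | a | b
  A -> T0 T0
  B -> T0 C | T0 T0 | T1 A | a | b
  C -> T0 T0
  T0 -> c
  T1 -> a

CYK table (by increasing span) (cells [i..j] with 1 ≤ i ≤ j ≤ 2 only):
  cell(1,1) c: {T0}  orig:{}
  cell(2,2) c: {T0}  orig:{}
  cell(1,2) cc: {A,B,C,S}

Original NTs in T[1,2] deriving "cc": ["A", "B", "C", "S"]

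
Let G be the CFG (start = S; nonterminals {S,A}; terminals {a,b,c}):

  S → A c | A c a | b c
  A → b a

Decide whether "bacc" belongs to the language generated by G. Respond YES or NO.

Convert to CNF:
  S -> A T2 | A X3 | T0 T2
  A -> T0 T1
  T0 -> b
  T1 -> a
  T2 -> c
  X3 -> T2 T1

CYK fill:
  T[0,0] 'b' = {T0}  orig:{}
  T[1,1] 'a' = {T1}  orig:{}
  T[2,2] 'c' = {T2}  orig:{}
  T[3,3] 'c' = {T2}  orig:{}
  T[0,1] 'ba' = {A}
  T[1,2] 'ac' = ∅
  T[2,3] 'cc' = ∅
  T[0,2] 'bac' = {S}
  T[1,3] 'acc' = ∅
  T[0,3] 'bacc' = ∅

S ∉ T[0,3] ⇒ NO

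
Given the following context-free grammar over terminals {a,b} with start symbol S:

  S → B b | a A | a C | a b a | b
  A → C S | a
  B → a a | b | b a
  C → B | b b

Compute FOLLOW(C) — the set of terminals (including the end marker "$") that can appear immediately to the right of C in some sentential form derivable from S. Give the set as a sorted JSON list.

FIRST sets, iterate to fixpoint:
iter 1:
  A via A→a: +{a}
  B via B→a a: +{a}
  B via B→b: +{b}
  C via C→B: +{a,b}
  S via S→B b: +{a,b}
  S: {a,b}  A: {a}  B: {a,b}  C: {a,b}
iter 2:
  A via A→C S: +{b}
  S: {a,b}  A: {a,b}  B: {a,b}  C: {a,b}
iter 3: done
  S: {a,b}  A: {a,b}  B: {a,b}  C: {a,b}

FOLLOW iteration:
initialize: $ ∈ FOLLOW(S)
pass 1:
  A→C S: FOLLOW(C) ⊇ FIRST(S) = {a,b}; new: +{a,b}
  C→B: FOLLOW(B) ⊇ FOLLOW(C) ⊇ {a,b}; new: +{a,b}
  S→a A: FOLLOW(A) ⊇ FOLLOW(S) ⊇ {$}; new: +{$}
  S→a C: FOLLOW(C) ⊇ FOLLOW(S) ⊇ {$}; new: +{$}
  S: {$}  A: {$}  B: {a,b}  C: {$,a,b}
pass 2:
  C→B: FOLLOW(B) ⊇ FOLLOW(C) ⊇ {$,a,b}; new: +{$}
  S: {$}  A: {$}  B: {$,a,b}  C: {$,a,b}
pass 3: done
  S: {$}  A: {$}  B: {$,a,b}  C: {$,a,b}

FOLLOW(C) = ["$", "a", "b"]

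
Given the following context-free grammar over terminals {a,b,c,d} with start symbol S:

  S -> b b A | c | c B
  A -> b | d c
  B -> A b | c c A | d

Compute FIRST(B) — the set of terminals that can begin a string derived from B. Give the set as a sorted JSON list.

Compute FIRST by fixpoint:
round 1:
  A via A→b: +{b}
  A via A→d c: +{d}
  B via B→A b: +{b,d}
  B via B→c c A: +{c}
  S via S→b b A: +{b}
  S via S→c: +{c}
  S: {b,c}  A: {b,d}  B: {b,c,d}
round 2: — fixpoint
  S: {b,c}  A: {b,d}  B: {b,c,d}

FIRST(B) = ["b", "c", "d"]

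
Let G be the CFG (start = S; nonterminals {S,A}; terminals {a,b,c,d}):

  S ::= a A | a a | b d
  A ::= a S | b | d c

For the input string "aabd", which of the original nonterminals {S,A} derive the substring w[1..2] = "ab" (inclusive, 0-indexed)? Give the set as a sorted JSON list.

CNF form of G:
  S -> T0 A | T0 T0 | T3 T1
  A -> T0 S | T1 T2 | b
  T0 -> a
  T1 -> d
  T2 -> c
  T3 -> b

CYK fill, restricted to cells inside w[1..2]:
  cell(1,1) a: {T0}  orig:{}
  cell(2,2) b: {A,T3}  orig:{A}
  cell(1,2) ab: {S}

Original NTs in T[1,2] deriving "ab": ["S"]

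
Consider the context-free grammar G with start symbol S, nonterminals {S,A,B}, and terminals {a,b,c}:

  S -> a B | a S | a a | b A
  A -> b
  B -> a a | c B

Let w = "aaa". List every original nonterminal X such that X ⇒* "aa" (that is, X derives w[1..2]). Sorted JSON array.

Convert to CNF:
  S -> T0 B | T0 S | T0 T0 | T2 A
  A -> b
  B -> T0 T0 | T1 B
  T0 -> a
  T1 -> c
  T2 -> b

CYK table (by increasing span) — only the sub-triangle for w[1..2]:
  cell(1,1) a: {T0}  orig:{}
  cell(2,2) a: {T0}  orig:{}
  cell(1,2) aa: {B,S}

Original NTs in T[1,2] deriving "aa": ["B", "S"]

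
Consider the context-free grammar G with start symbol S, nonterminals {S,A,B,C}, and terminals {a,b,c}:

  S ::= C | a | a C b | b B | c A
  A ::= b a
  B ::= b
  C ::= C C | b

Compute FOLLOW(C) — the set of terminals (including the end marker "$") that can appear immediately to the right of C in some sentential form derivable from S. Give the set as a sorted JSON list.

Compute FIRST by fixpoint:
iter 1:
  A via A→b a: +{b}
  B via B→b: +{b}
  C via C→b: +{b}
  S via S→C: +{b}
  S via S→a: +{a}
  S via S→c A: +{c}
  FIRST(S)={a,b,c}  FIRST(A)={b}  FIRST(B)={b}  FIRST(C)={b}
iter 2: (stable)
  FIRST(S)={a,b,c}  FIRST(A)={b}  FIRST(B)={b}  FIRST(C)={b}

FOLLOW iteration:
initialize: $ ∈ FOLLOW(S)
round 1:
  C→C C: FOLLOW(C) ⊇ FIRST(C) = {b}; new: +{b}
  S→C: FOLLOW(C) ⊇ FOLLOW(S) ⊇ {$}; new: +{$}
  S→b B: FOLLOW(B) ⊇ FOLLOW(S) ⊇ {$}; new: +{$}
  S→c A: FOLLOW(A) ⊇ FOLLOW(S) ⊇ {$}; new: +{$}
  FOLLOW(S)={$}  FOLLOW(A)={$}  FOLLOW(B)={$}  FOLLOW(C)={$,b}
round 2: (stable)
  FOLLOW(S)={$}  FOLLOW(A)={$}  FOLLOW(B)={$}  FOLLOW(C)={$,b}

FOLLOW(C) = ["$", "b"]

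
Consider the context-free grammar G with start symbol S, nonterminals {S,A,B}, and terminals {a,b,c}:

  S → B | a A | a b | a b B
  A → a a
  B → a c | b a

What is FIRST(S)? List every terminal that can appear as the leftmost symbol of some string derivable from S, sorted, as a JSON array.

Compute FIRST by fixpoint:
[1]
  A via A→a a: +{a}
  B via B→a c: +{a}
  B via B→b a: +{b}
  S via S→B: +{a,b}
  S: {a,b}  A: {a}  B: {a,b}
[2] done
  S: {a,b}  A: {a}  B: {a,b}

FIRST(S) = ["a", "b"]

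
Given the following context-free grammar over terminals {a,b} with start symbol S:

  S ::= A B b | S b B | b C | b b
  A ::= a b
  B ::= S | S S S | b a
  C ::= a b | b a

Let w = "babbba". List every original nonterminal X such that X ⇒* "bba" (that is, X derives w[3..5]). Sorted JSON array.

CNF form of G:
  S -> A X5 | S X6 | T1 C | T1 T1
  A -> T0 T1
  B -> A X2 | S X3 | S X4 | T1 C | T1 T0 | T1 T1
  C -> T0 T1 | T1 T0
  T0 -> a
  T1 -> b
  X2 -> B T1
  X3 -> S S
  X4 -> T1 B
  X5 -> B T1
  X6 -> T1 B

Fill CYK table bottom-up, restricted to cells inside w[3..5]:
  T[3,3] 'b' = {T1}  orig:{}
  T[4,4] 'b' = {T1}  orig:{}
  T[5,5] 'a' = {T0}  orig:{}
  T[3,4] 'bb' = {B,S}
  T[4,5] 'ba' = {B,C}
  T[3,5] 'bba' = {B,S,X4,X6}  orig:{B,S}

Original NTs in T[3,5] deriving "bba": ["B", "S"]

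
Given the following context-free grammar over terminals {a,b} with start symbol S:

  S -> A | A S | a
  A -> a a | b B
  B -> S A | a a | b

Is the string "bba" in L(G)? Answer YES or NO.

Convert to CNF:
  S -> A S | T0 T0 | T1 B | a
  A -> T0 T0 | T1 B
  B -> S A | T0 T0 | b
  T0 -> a
  T1 -> b

Fill CYK table bottom-up:
  T[0,0] 'b' = {B,T1}  orig:{B}
  T[1,1] 'b' = {B,T1}  orig:{B}
  T[2,2] 'a' = {S,T0}  orig:{S}
  T[0,1] 'bb' = {A,S}
  T[1,2] 'ba' = ∅
  T[0,2] 'bba' = {S}

S ∈ T[0,2] ⇒ YES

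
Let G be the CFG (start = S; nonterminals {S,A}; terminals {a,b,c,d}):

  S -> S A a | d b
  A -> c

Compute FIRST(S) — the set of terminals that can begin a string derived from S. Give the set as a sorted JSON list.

FIRST iteration:
round 1:
  A via A→c: +{c}
  S via S→d b: +{d}
  FIRST(S)={d}  FIRST(A)={c}
round 2: — fixpoint
  FIRST(S)={d}  FIRST(A)={c}

FIRST(S) = ["d"]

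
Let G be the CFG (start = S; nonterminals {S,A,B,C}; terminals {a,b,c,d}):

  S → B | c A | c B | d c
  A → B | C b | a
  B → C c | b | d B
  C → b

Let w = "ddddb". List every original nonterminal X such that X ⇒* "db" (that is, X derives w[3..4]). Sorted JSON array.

Convert to CNF:
  S -> C T1 | T1 A | T1 B | T2 B | T2 T1 | b
  A -> C T0 | C T1 | T2 B | a | b
  B -> C T1 | T2 B | b
  C -> b
  T0 -> b
  T1 -> c
  T2 -> d

CYK table (by increasing span) (cells [i..j] with 3 ≤ i ≤ j ≤ 4 only):
  T[3,3] 'd' = {T2}  orig:{}
  T[4,4] 'b' = {A,B,C,S,T0}  orig:{A,B,C,S}
  T[3,4] 'db' = {A,B,S}

Original NTs in T[3,4] deriving "db": ["A", "B", "S"]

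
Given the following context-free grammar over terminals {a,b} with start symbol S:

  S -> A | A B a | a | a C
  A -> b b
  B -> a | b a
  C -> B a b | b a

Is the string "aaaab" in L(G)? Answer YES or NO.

Convert to CNF:
  S -> A X3 | T0 T0 | T1 C | a
  A -> T0 T0
  B -> T0 T1 | a
  C -> B X2 | T0 T1
  T0 -> b
  T1 -> a
  X2 -> T1 T0
  X3 -> B T1

Fill CYK table bottom-up:
  cell(0,0) a: {B,S,T1}  orig:{B,S}
  cell(1,1) a: {B,S,T1}  orig:{B,S}
  cell(2,2) a: {B,S,T1}  orig:{B,S}
  cell(3,3) a: {B,S,T1}  orig:{B,S}
  cell(4,4) b: {T0}  orig:{}
  cell(0,1) aa: {X3}  orig:{}
  cell(1,2) aa: {X3}  orig:{}
  cell(2,3) aa: {X3}  orig:{}
  cell(3,4) ab: {X2}  orig:{}
  cell(0,2) aaa: ∅
  cell(1,3) aaa: ∅
  cell(2,4) aab: {C}
  cell(0,3) aaaa: ∅
  cell(1,4) aaab: {S}
  cell(0,4) aaaab: ∅

S ∉ T[0,4] ⇒ NO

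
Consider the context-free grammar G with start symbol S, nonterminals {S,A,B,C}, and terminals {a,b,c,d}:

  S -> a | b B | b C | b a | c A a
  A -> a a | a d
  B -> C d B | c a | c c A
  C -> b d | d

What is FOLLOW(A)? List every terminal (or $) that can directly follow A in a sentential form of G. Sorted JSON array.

Compute FIRST by fixpoint:
pass 1:
  A via A→a a: +{a}
  B via B→c a: +{c}
  C via C→b d: +{b}
  C via C→d: +{d}
  S via S→a: +{a}
  S via S→b B: +{b}
  S via S→c A a: +{c}
  S: {a,b,c}  A: {a}  B: {c}  C: {b,d}
pass 2:
  B via B→C d B: +{b,d}
  S: {a,b,c}  A: {a}  B: {b,c,d}  C: {b,d}
pass 3: (stable)
  S: {a,b,c}  A: {a}  B: {b,c,d}  C: {b,d}

Compute FOLLOW by fixpoint:
initialize: $ ∈ FOLLOW(S)
round 1:
  B→C d B: FOLLOW(C) ⊇ FIRST(d) = {d}; new: +{d}
  S→b B: FOLLOW(B) ⊇ FOLLOW(S) ⊇ {$}; new: +{$}
  S→b C: FOLLOW(C) ⊇ FOLLOW(S) ⊇ {$}; new: +{$}
  S→c A a: FOLLOW(A) ⊇ FIRST(a) = {a}; new: +{a}
  S: {$}  A: {a}  B: {$}  C: {$,d}
round 2:
  B→c c A: FOLLOW(A) ⊇ FOLLOW(B) ⊇ {$}; new: +{$}
  S: {$}  A: {$,a}  B: {$}  C: {$,d}
round 3: (no change)
  S: {$}  A: {$,a}  B: {$}  C: {$,d}

FOLLOW(A) = ["$", "a"]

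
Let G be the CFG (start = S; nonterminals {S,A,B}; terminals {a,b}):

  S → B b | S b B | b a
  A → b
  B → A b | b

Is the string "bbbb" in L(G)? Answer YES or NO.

CNF form of G:
  S -> B T0 | S X2 | T0 T1
  A -> b
  B -> A T0 | b
  T0 -> b
  T1 -> a
  X2 -> T0 B

CYK table (by increasing span):
  [0..0]={A,B,T0}  "b"  orig:{A,B}
  [1..1]={A,B,T0}  "b"  orig:{A,B}
  [2..2]={A,B,T0}  "b"  orig:{A,B}
  [3..3]={A,B,T0}  "b"  orig:{A,B}
  [0..1]={B,S,X2}  "bb"  orig:{B,S}
  [1..2]={B,S,X2}  "bb"  orig:{B,S}
  [2..3]={B,S,X2}  "bb"  orig:{B,S}
  [0..2]={S,X2}  "bbb"  orig:{S}
  [1..3]={S,X2}  "bbb"  orig:{S}
  [0..3]={S}  "bbbb"

S ∈ T[0,3] ⇒ YES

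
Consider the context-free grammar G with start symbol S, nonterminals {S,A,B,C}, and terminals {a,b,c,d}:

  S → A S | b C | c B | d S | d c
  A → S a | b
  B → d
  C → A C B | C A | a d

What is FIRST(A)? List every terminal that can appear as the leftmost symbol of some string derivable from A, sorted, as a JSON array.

FIRST iteration:
round 1:
  A via A→b: +{b}
  B via B→d: +{d}
  C via C→A C B: +{b}
  C via C→a d: +{a}
  S via S→A S: +{b}
  S via S→c B: +{c}
  S via S→d S: +{d}
  FIRST[S]={b,c,d}  FIRST[A]={b}  FIRST[B]={d}  FIRST[C]={a,b}
round 2:
  A via A→S a: +{c,d}
  C via C→A C B: +{c,d}
  FIRST[S]={b,c,d}  FIRST[A]={b,c,d}  FIRST[B]={d}  FIRST[C]={a,b,c,d}
round 3: done
  FIRST[S]={b,c,d}  FIRST[A]={b,c,d}  FIRST[B]={d}  FIRST[C]={a,b,c,d}

FIRST(A) = ["b", "c", "d"]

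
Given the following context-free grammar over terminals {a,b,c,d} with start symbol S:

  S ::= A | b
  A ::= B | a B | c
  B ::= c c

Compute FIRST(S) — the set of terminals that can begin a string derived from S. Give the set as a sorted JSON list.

FIRST sets, iterate to fixpoint:
round 1:
  A via A→a B: +{a}
  A via A→c: +{c}
  B via B→c c: +{c}
  S via S→A: +{a,c}
  S via S→b: +{b}
  S: {a,b,c}  A: {a,c}  B: {c}
round 2: (no change)
  S: {a,b,c}  A: {a,c}  B: {c}

FIRST(S) = ["a", "b", "c"]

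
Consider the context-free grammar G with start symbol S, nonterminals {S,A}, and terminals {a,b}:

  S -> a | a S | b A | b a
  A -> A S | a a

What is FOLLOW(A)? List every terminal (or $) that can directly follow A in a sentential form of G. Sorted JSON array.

FIRST sets, iterate to fixpoint:
round 1:
  A via A→a a: +{a}
  S via S→a: +{a}
  S via S→b A: +{b}
  FIRST[S]={a,b}  FIRST[A]={a}
round 2: (stable)
  FIRST[S]={a,b}  FIRST[A]={a}

FOLLOW sets:
seed FOLLOW(S) with $
[1]
  A→A S: FOLLOW(A) ⊇ FIRST(S) = {a,b}; new: +{a,b}
  A→A S: FOLLOW(S) ⊇ FOLLOW(A) ⊇ {a,b}; new: +{a,b}
  S→b A: FOLLOW(A) ⊇ FOLLOW(S) ⊇ {$,a,b}; new: +{$}
  FOLLOW(S)={$,a,b}  FOLLOW(A)={$,a,b}
[2] (no change)
  FOLLOW(S)={$,a,b}  FOLLOW(A)={$,a,b}

FOLLOW(A) = ["$", "a", "b"]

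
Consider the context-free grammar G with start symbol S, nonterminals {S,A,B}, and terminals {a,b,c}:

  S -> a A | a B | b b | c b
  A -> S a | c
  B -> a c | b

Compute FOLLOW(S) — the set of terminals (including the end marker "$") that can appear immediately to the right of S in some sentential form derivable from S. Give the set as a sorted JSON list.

FIRST iteration:
round 1:
  A via A→c: +{c}
  B via B→a c: +{a}
  B via B→b: +{b}
  S via S→a A: +{a}
  S via S→b b: +{b}
  S via S→c b: +{c}
  S: {a,b,c}  A: {c}  B: {a,b}
round 2:
  A via A→S a: +{a,b}
  S: {a,b,c}  A: {a,b,c}  B: {a,b}
round 3: — fixpoint
  S: {a,b,c}  A: {a,b,c}  B: {a,b}

FOLLOW sets:
initialize: $ ∈ FOLLOW(S)
pass 1:
  A→S a: FOLLOW(S) ⊇ FIRST(a) = {a}; new: +{a}
  S→a A: FOLLOW(A) ⊇ FOLLOW(S) ⊇ {$,a}; new: +{$,a}
  S→a B: FOLLOW(B) ⊇ FOLLOW(S) ⊇ {$,a}; new: +{$,a}
  FOLLOW(S)={$,a}  FOLLOW(A)={$,a}  FOLLOW(B)={$,a}
pass 2: done
  FOLLOW(S)={$,a}  FOLLOW(A)={$,a}  FOLLOW(B)={$,a}

FOLLOW(S) = ["$", "a"]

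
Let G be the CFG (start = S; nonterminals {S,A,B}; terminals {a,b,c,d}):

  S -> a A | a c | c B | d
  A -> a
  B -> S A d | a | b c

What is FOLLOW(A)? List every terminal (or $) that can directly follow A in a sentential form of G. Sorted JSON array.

FIRST sets, iterate to fixpoint:
[1]
  A via A→a: +{a}
  B via B→a: +{a}
  B via B→b c: +{b}
  S via S→a A: +{a}
  S via S→c B: +{c}
  S via S→d: +{d}
  S: {a,c,d}  A: {a}  B: {a,b}
[2]
  B via B→S A d: +{c,d}
  S: {a,c,d}  A: {a}  B: {a,b,c,d}
[3] (no change)
  S: {a,c,d}  A: {a}  B: {a,b,c,d}

FOLLOW sets:
initialize: $ ∈ FOLLOW(S)
[1]
  B→S A d: FOLLOW(S) ⊇ FIRST(A) = {a}; new: +{a}
  B→S A d: FOLLOW(A) ⊇ FIRST(d) = {d}; new: +{d}
  S→a A: FOLLOW(A) ⊇ FOLLOW(S) ⊇ {$,a}; new: +{$,a}
  S→c B: FOLLOW(B) ⊇ FOLLOW(S) ⊇ {$,a}; new: +{$,a}
  FOLLOW(S)={$,a}  FOLLOW(A)={$,a,d}  FOLLOW(B)={$,a}
[2] (no change)
  FOLLOW(S)={$,a}  FOLLOW(A)={$,a,d}  FOLLOW(B)={$,a}

FOLLOW(A) = ["$", "a", "d"]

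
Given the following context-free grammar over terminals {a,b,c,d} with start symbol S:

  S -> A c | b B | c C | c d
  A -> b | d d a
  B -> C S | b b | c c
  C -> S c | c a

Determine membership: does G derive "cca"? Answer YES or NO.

Convert to CNF:
  S -> A T3 | T2 B | T3 C | T3 T0
  A -> T0 X4 | b
  B -> C S | T2 T2 | T3 T3
  C -> S T3 | T3 T1
  T0 -> d
  T1 -> a
  T2 -> b
  T3 -> c
  X4 -> T0 T1

CYK table (by increasing span):
  cell(0,0) c: {T3}  orig:{}
  cell(1,1) c: {T3}  orig:{}
  cell(2,2) a: {T1}  orig:{}
  cell(0,1) cc: {B}
  cell(1,2) ca: {C}
  cell(0,2) cca: {S}

S ∈ T[0,2] ⇒ YES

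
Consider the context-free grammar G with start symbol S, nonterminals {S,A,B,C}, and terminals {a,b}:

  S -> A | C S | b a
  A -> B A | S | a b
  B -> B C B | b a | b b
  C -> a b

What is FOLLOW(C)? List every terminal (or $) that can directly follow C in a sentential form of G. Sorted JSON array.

Compute FIRST by fixpoint:
[1]
  A via A→a b: +{a}
  B via B→b a: +{b}
  C via C→a b: +{a}
  S via S→A: +{a}
  S via S→b a: +{b}
  FIRST(S)={a,b}  FIRST(A)={a}  FIRST(B)={b}  FIRST(C)={a}
[2]
  A via A→B A: +{b}
  FIRST(S)={a,b}  FIRST(A)={a,b}  FIRST(B)={b}  FIRST(C)={a}
[3] — fixpoint
  FIRST(S)={a,b}  FIRST(A)={a,b}  FIRST(B)={b}  FIRST(C)={a}

Compute FOLLOW by fixpoint:
seed FOLLOW(S) with $
iter 1:
  A→B A: FOLLOW(B) ⊇ FIRST(A) = {a,b}; new: +{a,b}
  B→B C B: FOLLOW(C) ⊇ FIRST(B) = {b}; new: +{b}
  S→A: FOLLOW(A) ⊇ FOLLOW(S) ⊇ {$}; new: +{$}
  S→C S: FOLLOW(C) ⊇ FIRST(S) = {a,b}; new: +{a}
  S: {$}  A: {$}  B: {a,b}  C: {a,b}
iter 2: (stable)
  S: {$}  A: {$}  B: {a,b}  C: {a,b}

FOLLOW(C) = ["a", "b"]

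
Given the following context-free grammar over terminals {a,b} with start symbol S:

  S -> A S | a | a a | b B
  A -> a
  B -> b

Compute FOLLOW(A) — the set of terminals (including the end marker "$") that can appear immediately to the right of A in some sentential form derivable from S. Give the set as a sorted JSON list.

Compute FIRST by fixpoint:
iter 1:
  A via A→a: +{a}
  B via B→b: +{b}
  S via S→A S: +{a}
  S via S→b B: +{b}
  FIRST(S)={a,b}  FIRST(A)={a}  FIRST(B)={b}
iter 2: done
  FIRST(S)={a,b}  FIRST(A)={a}  FIRST(B)={b}

FOLLOW iteration:
seed FOLLOW(S) with $
[1]
  S→A S: FOLLOW(A) ⊇ FIRST(S) = {a,b}; new: +{a,b}
  S→b B: FOLLOW(B) ⊇ FOLLOW(S) ⊇ {$}; new: +{$}
  S: {$}  A: {a,b}  B: {$}
[2] — fixpoint
  S: {$}  A: {a,b}  B: {$}

FOLLOW(A) = ["a", "b"]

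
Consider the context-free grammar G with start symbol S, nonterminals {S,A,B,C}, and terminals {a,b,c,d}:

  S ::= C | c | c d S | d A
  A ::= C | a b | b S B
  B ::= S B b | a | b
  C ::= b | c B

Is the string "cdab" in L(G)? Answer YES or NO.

CNF form of G:
  S -> T2 B | T2 X6 | T3 A | b | c
  A -> T0 T1 | T1 X4 | T2 B | b
  B -> S X5 | a | b
  C -> T2 B | b
  T0 -> a
  T1 -> b
  T2 -> c
  T3 -> d
  X4 -> S B
  X5 -> B T1
  X6 -> T3 S

Fill CYK table bottom-up:
  T[0,0] 'c' = {S,T2}  orig:{S}
  T[1,1] 'd' = {T3}  orig:{}
  T[2,2] 'a' = {B,T0}  orig:{B}
  T[3,3] 'b' = {A,B,C,S,T1}  orig:{A,B,C,S}
  T[0,1] 'cd' = ∅
  T[1,2] 'da' = ∅
  T[2,3] 'ab' = {A,X5}  orig:{A}
  T[0,2] 'cda' = ∅
  T[1,3] 'dab' = {S}
  T[0,3] 'cdab' = ∅

S ∉ T[0,3] ⇒ NO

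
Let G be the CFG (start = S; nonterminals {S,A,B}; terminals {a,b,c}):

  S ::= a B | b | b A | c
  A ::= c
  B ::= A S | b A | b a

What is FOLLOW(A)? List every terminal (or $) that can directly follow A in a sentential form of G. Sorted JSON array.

Compute FIRST by fixpoint:
pass 1:
  A via A→c: +{c}
  B via B→A S: +{c}
  B via B→b A: +{b}
  S via S→a B: +{a}
  S via S→b: +{b}
  S via S→c: +{c}
  FIRST(S)={a,b,c}  FIRST(A)={c}  FIRST(B)={b,c}
pass 2: (no change)
  FIRST(S)={a,b,c}  FIRST(A)={c}  FIRST(B)={b,c}

FOLLOW sets:
FOLLOW(S) := {$}
pass 1:
  B→A S: FOLLOW(A) ⊇ FIRST(S) = {a,b,c}; new: +{a,b,c}
  S→a B: FOLLOW(B) ⊇ FOLLOW(S) ⊇ {$}; new: +{$}
  S→b A: FOLLOW(A) ⊇ FOLLOW(S) ⊇ {$}; new: +{$}
  FOLLOW(S)={$}  FOLLOW(A)={$,a,b,c}  FOLLOW(B)={$}
pass 2: done
  FOLLOW(S)={$}  FOLLOW(A)={$,a,b,c}  FOLLOW(B)={$}

FOLLOW(A) = ["$", "a", "b", "c"]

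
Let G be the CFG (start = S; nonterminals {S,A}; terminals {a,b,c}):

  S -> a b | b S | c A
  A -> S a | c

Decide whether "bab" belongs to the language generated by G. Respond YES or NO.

CNF form of G:
  S -> T0 T1 | T1 S | T2 A
  A -> S T0 | c
  T0 -> a
  T1 -> b
  T2 -> c

CYK table (by increasing span):
  [0..0]={T1}  "b"  orig:{}
  [1..1]={T0}  "a"  orig:{}
  [2..2]={T1}  "b"  orig:{}
  [0..1]=∅  "ba"
  [1..2]={S}  "ab"
  [0..2]={S}  "bab"

S ∈ T[0,2] ⇒ YES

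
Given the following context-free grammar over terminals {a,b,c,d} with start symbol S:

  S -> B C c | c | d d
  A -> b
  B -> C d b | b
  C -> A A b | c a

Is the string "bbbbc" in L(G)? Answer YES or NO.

CNF form of G:
  S -> B X6 | T0 T0 | c
  A -> b
  B -> C X4 | b
  C -> A X5 | T2 T3
  T0 -> d
  T1 -> b
  T2 -> c
  T3 -> a
  X4 -> T0 T1
  X5 -> A T1
  X6 -> C T2

Fill CYK table bottom-up:
  cell(0,0) b: {A,B,T1}  orig:{A,B}
  cell(1,1) b: {A,B,T1}  orig:{A,B}
  cell(2,2) b: {A,B,T1}  orig:{A,B}
  cell(3,3) b: {A,B,T1}  orig:{A,B}
  cell(4,4) c: {S,T2}  orig:{S}
  cell(0,1) bb: {X5}  orig:{}
  cell(1,2) bb: {X5}  orig:{}
  cell(2,3) bb: {X5}  orig:{}
  cell(3,4) bc: ∅
  cell(0,2) bbb: {C}
  cell(1,3) bbb: {C}
  cell(2,4) bbc: ∅
  cell(0,3) bbbb: ∅
  cell(1,4) bbbc: {X6}  orig:{}
  cell(0,4) bbbbc: {S}

S ∈ T[0,4] ⇒ YES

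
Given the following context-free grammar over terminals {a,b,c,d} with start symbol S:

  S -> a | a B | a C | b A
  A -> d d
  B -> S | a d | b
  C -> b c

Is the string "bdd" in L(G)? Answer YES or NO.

Convert to CNF:
  S -> T1 B | T1 C | T2 A | a
  A -> T0 T0
  B -> T1 B | T1 C | T1 T0 | T2 A | a | b
  C -> T2 T3
  T0 -> d
  T1 -> a
  T2 -> b
  T3 -> c

Fill CYK table bottom-up:
  [0..0]={B,T2}  "b"  orig:{B}
  [1..1]={T0}  "d"  orig:{}
  [2..2]={T0}  "d"  orig:{}
  [0..1]=∅  "bd"
  [1..2]={A}  "dd"
  [0..2]={B,S}  "bdd"

S ∈ T[0,2] ⇒ YES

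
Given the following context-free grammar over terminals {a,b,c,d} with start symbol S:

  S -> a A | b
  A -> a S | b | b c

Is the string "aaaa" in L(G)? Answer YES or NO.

Convert to CNF:
  S -> T0 A | b
  A -> T0 S | T1 T2 | b
  T0 -> a
  T1 -> b
  T2 -> c

CYK table (by increasing span):
  cell(0,0) a: {T0}  orig:{}
  cell(1,1) a: {T0}  orig:{}
  cell(2,2) a: {T0}  orig:{}
  cell(3,3) a: {T0}  orig:{}
  cell(0,1) aa: ∅
  cell(1,2) aa: ∅
  cell(2,3) aa: ∅
  cell(0,2) aaa: ∅
  cell(1,3) aaa: ∅
  cell(0,3) aaaa: ∅

S ∉ T[0,3] ⇒ NO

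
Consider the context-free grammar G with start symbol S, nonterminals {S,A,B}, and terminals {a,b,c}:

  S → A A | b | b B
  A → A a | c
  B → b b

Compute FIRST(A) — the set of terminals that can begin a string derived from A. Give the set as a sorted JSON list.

FIRST iteration:
[1]
  A via A→c: +{c}
  B via B→b b: +{b}
  S via S→A A: +{c}
  S via S→b: +{b}
  FIRST(S)={b,c}  FIRST(A)={c}  FIRST(B)={b}
[2] (no change)
  FIRST(S)={b,c}  FIRST(A)={c}  FIRST(B)={b}

FIRST(A) = ["c"]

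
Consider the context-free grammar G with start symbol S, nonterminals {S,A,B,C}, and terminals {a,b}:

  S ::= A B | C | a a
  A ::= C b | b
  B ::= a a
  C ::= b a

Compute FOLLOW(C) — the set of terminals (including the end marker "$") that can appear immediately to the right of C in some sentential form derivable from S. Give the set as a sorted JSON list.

Compute FIRST by fixpoint:
pass 1:
  A via A→b: +{b}
  B via B→a a: +{a}
  C via C→b a: +{b}
  S via S→A B: +{b}
  S via S→a a: +{a}
  S: {a,b}  A: {b}  B: {a}  C: {b}
pass 2: (no change)
  S: {a,b}  A: {b}  B: {a}  C: {b}

Compute FOLLOW by fixpoint:
seed FOLLOW(S) with $
iter 1:
  A→C b: FOLLOW(C) ⊇ FIRST(b) = {b}; new: +{b}
  S→A B: FOLLOW(A) ⊇ FIRST(B) = {a}; new: +{a}
  S→A B: FOLLOW(B) ⊇ FOLLOW(S) ⊇ {$}; new: +{$}
  S→C: FOLLOW(C) ⊇ FOLLOW(S) ⊇ {$}; new: +{$}
  FOLLOW[S]={$}  FOLLOW[A]={a}  FOLLOW[B]={$}  FOLLOW[C]={$,b}
iter 2: (no change)
  FOLLOW[S]={$}  FOLLOW[A]={a}  FOLLOW[B]={$}  FOLLOW[C]={$,b}

FOLLOW(C) = ["$", "b"]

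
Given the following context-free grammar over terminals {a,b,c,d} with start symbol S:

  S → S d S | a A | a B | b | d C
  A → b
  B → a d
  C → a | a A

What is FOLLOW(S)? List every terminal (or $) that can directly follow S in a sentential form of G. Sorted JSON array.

FIRST sets, iterate to fixpoint:
iter 1:
  A via A→b: +{b}
  B via B→a d: +{a}
  C via C→a: +{a}
  S via S→a A: +{a}
  S via S→b: +{b}
  S via S→d C: +{d}
  FIRST(S)={a,b,d}  FIRST(A)={b}  FIRST(B)={a}  FIRST(C)={a}
iter 2: (no change)
  FIRST(S)={a,b,d}  FIRST(A)={b}  FIRST(B)={a}  FIRST(C)={a}

FOLLOW iteration:
FOLLOW(S) := {$}
round 1:
  S→S d S: FOLLOW(S) ⊇ FIRST(d) = {d}; new: +{d}
  S→a A: FOLLOW(A) ⊇ FOLLOW(S) ⊇ {$,d}; new: +{$,d}
  S→a B: FOLLOW(B) ⊇ FOLLOW(S) ⊇ {$,d}; new: +{$,d}
  S→d C: FOLLOW(C) ⊇ FOLLOW(S) ⊇ {$,d}; new: +{$,d}
  FOLLOW(S)={$,d}  FOLLOW(A)={$,d}  FOLLOW(B)={$,d}  FOLLOW(C)={$,d}
round 2: (no change)
  FOLLOW(S)={$,d}  FOLLOW(A)={$,d}  FOLLOW(B)={$,d}  FOLLOW(C)={$,d}

FOLLOW(S) = ["$", "d"]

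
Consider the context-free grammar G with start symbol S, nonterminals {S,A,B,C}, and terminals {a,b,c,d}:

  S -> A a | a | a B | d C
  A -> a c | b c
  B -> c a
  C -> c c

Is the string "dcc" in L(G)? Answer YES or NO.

Convert to CNF:
  S -> A T0 | T0 B | T3 C | a
  A -> T0 T1 | T2 T1
  B -> T1 T0
  C -> T1 T1
  T0 -> a
  T1 -> c
  T2 -> b
  T3 -> d

Fill CYK table bottom-up:
  T[0,0] 'd' = {T3}  orig:{}
  T[1,1] 'c' = {T1}  orig:{}
  T[2,2] 'c' = {T1}  orig:{}
  T[0,1] 'dc' = ∅
  T[1,2] 'cc' = {C}
  T[0,2] 'dcc' = {S}

S ∈ T[0,2] ⇒ YES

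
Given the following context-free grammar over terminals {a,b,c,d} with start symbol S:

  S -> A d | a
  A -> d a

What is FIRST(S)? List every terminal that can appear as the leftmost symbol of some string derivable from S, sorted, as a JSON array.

FIRST sets, iterate to fixpoint:
pass 1:
  A via A→d a: +{d}
  S via S→A d: +{d}
  S via S→a: +{a}
  FIRST[S]={a,d}  FIRST[A]={d}
pass 2: (no change)
  FIRST[S]={a,d}  FIRST[A]={d}

FIRST(S) = ["a", "d"]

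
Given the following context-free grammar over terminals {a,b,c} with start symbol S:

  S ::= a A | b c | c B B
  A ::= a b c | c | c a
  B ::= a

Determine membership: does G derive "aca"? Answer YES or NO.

Convert to CNF:
  S -> T0 A | T1 T2 | T2 X4
  A -> T0 X3 | T2 T0 | c
  B -> a
  T0 -> a
  T1 -> b
  T2 -> c
  X3 -> T1 T2
  X4 -> B B

Fill CYK table bottom-up:
  [0..0]={B,T0}  "a"  orig:{B}
  [1..1]={A,T2}  "c"  orig:{A}
  [2..2]={B,T0}  "a"  orig:{B}
  [0..1]={S}  "ac"
  [1..2]={A}  "ca"
  [0..2]={S}  "aca"

S ∈ T[0,2] ⇒ YES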